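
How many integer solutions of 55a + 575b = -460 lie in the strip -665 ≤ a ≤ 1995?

23

gcd(575, 55) = 5.
By Bézout, 55*(21) + 575*(-2) = 5.
Particular solution: (23, -3).
General solution: a = 23 + 115t, b = -3 - 11t for integer t.
-665 ≤ 23 + 115t ≤ 1995 gives t ∈ [-5, 17], which is 23 values.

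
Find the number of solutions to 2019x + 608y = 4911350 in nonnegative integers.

4

gcd(2019, 608) = 1  (2019 = 3×608 + 195, 608 = 3×195 + 23, 195 = 8×23 + 11, 23 = 2×11 + 1, 11 = 11×1).
Back-substituting, 2019×(-53) + 608×(176) = 1.
Scale by 4911350: one solution is (-260301550, 864397600). Reduce x mod 608: (274, 7168).
General: x = 274 + 608t, y = 7168 - 2019t.
x ≥ 0 ⇒ t ≥ 0; y ≥ 0 ⇒ t ≤ 3. So t ∈ [0, 3]: 4 solutions.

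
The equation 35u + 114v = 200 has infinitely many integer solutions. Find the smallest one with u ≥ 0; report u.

gcd(114, 35):
  114 = 3·35 + 9
  35 = 3·9 + 8
  9 = 1·8 + 1
  8 = 8·1
so gcd(114, 35) = 1.
1 divides 200, so solutions exist.
Back-substitute for Bézout coefficients:
  1 = 9 - 1·8
  ... = 35·(-13) + 114·(4)
Scale by 200/1 = 200: (u₀, v₀) = (-2600, 800).
General solution: u = -2600 + 114t, v = 800 - 35t for integer t.
u ≥ 0: smallest is -2600 mod 114 = 22 (at t = 23), with v = -5.

22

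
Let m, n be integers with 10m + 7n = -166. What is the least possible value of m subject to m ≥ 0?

gcd(10, 7):
  10 = 1·7 + 3
  7 = 2·3 + 1
  3 = 3·1
so gcd(10, 7) = 1.
1 divides -166, so solutions exist.
Back-substitute for Bézout coefficients:
  1 = 7 - 2·3
  ... = 10·(-2) + 7·(3)
Scale by -166/1 = -166: (m₀, n₀) = (332, -498).
General solution: m = 332 + 7t, n = -498 - 10t for integer t.
m ≥ 0: smallest is 332 mod 7 = 3 (at t = -47), with n = -28.

3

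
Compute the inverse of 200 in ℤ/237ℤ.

32

gcd(237, 200) = 1  (237 = 1×200 + 37, 200 = 5×37 + 15, 37 = 2×15 + 7, 15 = 2×7 + 1, 7 = 7×1).
Back-substituting, 200×(32) + 237×(-27) = 1.
So 200×32 ≡ 1 (mod 237), and 32 mod 237 = 32.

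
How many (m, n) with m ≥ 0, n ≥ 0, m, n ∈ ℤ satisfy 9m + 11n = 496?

gcd(11, 9) = 1  (11 = 1*9 + 2, 9 = 4*2 + 1, 2 = 2*1).
Back-substituting, 9*(5) + 11*(-4) = 1.
Scale by 496: one solution is (2480, -1984). Reduce m mod 11: (5, 41).
General: m = 5 + 11t, n = 41 - 9t.
m ≥ 0 ⇒ t ≥ 0; n ≥ 0 ⇒ t ≤ 4. So t ∈ [0, 4]: 5 solutions.

5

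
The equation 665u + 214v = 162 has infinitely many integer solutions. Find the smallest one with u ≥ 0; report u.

128

gcd(665, 214):
  665 = 3*214 + 23
  214 = 9*23 + 7
  23 = 3*7 + 2
  7 = 3*2 + 1
  2 = 2*1
so gcd(665, 214) = 1.
1 divides 162, so solutions exist.
Back-substitute for Bézout coefficients:
  1 = 7 - 3*2
  ... = 665*(-93) + 214*(289)
Scale by 162/1 = 162: (u₀, v₀) = (-15066, 46818).
General solution: u = -15066 + 214t, v = 46818 - 665t for integer t.
u ≥ 0: smallest is -15066 mod 214 = 128 (at t = 71), with v = -397.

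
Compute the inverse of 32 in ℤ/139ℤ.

gcd(139, 32) = 1  (139 = 4·32 + 11, 32 = 2·11 + 10, 11 = 1·10 + 1, 10 = 10·1).
Back-substituting, 32·(-13) + 139·(3) = 1.
So 32·-13 ≡ 1 (mod 139), and -13 mod 139 = 126.

126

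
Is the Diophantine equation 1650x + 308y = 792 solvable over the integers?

yes

gcd(1650, 308):
  1650 = 5·308 + 110
  308 = 2·110 + 88
  110 = 1·88 + 22
  88 = 4·22
so gcd(1650, 308) = 22.
22 divides 792, so integer solutions exist.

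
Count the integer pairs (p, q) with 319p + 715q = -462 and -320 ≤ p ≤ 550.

gcd(715, 319):
  715 = 2×319 + 77
  319 = 4×77 + 11
  77 = 7×11
so gcd(715, 319) = 11.
Back-substitute for Bézout coefficients:
  11 = 319 - 4×77
  ... = 319×(9) + 715×(-4)
Scale by -42: particular solution (-378, 168); reduce p mod 65: (12, -6).
General solution: p = 12 + 65t, q = -6 - 29t for integer t.
-320 ≤ 12 + 65t ≤ 550 gives t ∈ [-5, 8], which is 14 values.

14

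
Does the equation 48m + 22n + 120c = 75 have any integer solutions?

no

gcd(48, 22) = 2.
gcd(2, 120) = 2.
2 does not divide 75 (remainder 1), so no integer solutions.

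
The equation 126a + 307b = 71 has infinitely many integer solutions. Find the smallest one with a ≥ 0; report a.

gcd(307, 126) = 1.
1 divides 71, so solutions exist.
By Bézout, 126*(-134) + 307*(55) = 1.
Scale by 71/1 = 71: (a₀, b₀) = (-9514, 3905).
General solution: a = -9514 + 307t, b = 3905 - 126t for integer t.
a ≥ 0: smallest is -9514 mod 307 = 3 (at t = 31), with b = -1.

3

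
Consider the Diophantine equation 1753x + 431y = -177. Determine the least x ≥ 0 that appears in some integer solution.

gcd(1753, 431) = 1  (1753 = 4·431 + 29, 431 = 14·29 + 25, 29 = 1·25 + 4, 25 = 6·4 + 1, 4 = 4·1).
1 divides -177, so solutions exist.
Back-substituting, 1753·(-104) + 431·(423) = 1.
Scale by -177/1 = -177: (x₀, y₀) = (18408, -74871).
General solution: x = 18408 + 431t, y = -74871 - 1753t for integer t.
x ≥ 0: smallest is 18408 mod 431 = 306 (at t = -42), with y = -1245.

306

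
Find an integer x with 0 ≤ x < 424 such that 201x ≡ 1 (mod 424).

289

gcd(424, 201) = 1  (424 = 2*201 + 22, 201 = 9*22 + 3, 22 = 7*3 + 1, 3 = 3*1).
Back-substituting, 201*(-135) + 424*(64) = 1.
So 201*-135 ≡ 1 (mod 424), and -135 mod 424 = 289.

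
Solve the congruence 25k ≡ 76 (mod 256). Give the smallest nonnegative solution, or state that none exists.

44

gcd(256, 25) = 1  (256 = 10·25 + 6, 25 = 4·6 + 1, 6 = 6·1).
1 divides 76, so solutions exist.
Back-substituting, 25·(41) + 256·(-4) = 1.
So 25·(41) ≡ 1 (mod 256); multiply by 76: k ≡ 3116 (mod 256).
Smallest nonnegative: k = 3116 mod 256 = 44.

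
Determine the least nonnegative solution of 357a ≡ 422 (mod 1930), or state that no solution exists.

gcd(1930, 357):
  1930 = 5*357 + 145
  357 = 2*145 + 67
  145 = 2*67 + 11
  67 = 6*11 + 1
  11 = 11*1
so gcd(1930, 357) = 1.
1 divides 422, so solutions exist.
Back-substitute for Bézout coefficients:
  1 = 67 - 6*11
  ... = 357*(173) + 1930*(-32)
So 357*(173) ≡ 1 (mod 1930); multiply by 422: a ≡ 73006 (mod 1930).
Smallest nonnegative: a = 73006 mod 1930 = 1596.

1596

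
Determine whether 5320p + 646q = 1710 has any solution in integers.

gcd(5320, 646) = 38.
38 divides 1710, so integer solutions exist.

yes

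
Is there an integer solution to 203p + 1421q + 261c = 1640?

no

gcd(1421, 203) = 203.
gcd(203, 261) = 29.
29 does not divide 1640 (remainder 16), so no integer solutions.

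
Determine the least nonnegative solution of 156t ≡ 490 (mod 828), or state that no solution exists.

no solution

gcd(828, 156) = 12  (828 = 5·156 + 48, 156 = 3·48 + 12, 48 = 4·12).
12 does not divide 490, so the congruence has no solution.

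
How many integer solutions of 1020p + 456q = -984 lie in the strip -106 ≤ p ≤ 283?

11

gcd(1020, 456):
  1020 = 2*456 + 108
  456 = 4*108 + 24
  108 = 4*24 + 12
  24 = 2*12
so gcd(1020, 456) = 12.
Back-substitute for Bézout coefficients:
  12 = 108 - 4*24
  ... = 1020*(17) + 456*(-38)
Scale by -82: particular solution (-1394, 3116); reduce p mod 38: (12, -29).
General solution: p = 12 + 38t, q = -29 - 85t for integer t.
-106 ≤ 12 + 38t ≤ 283 gives t ∈ [-3, 7], which is 11 values.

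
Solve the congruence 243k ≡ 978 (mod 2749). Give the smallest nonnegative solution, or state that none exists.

1667

gcd(2749, 243) = 1.
1 divides 978, so solutions exist.
By Bézout, 243·(-181) + 2749·(16) = 1.
So 243·(-181) ≡ 1 (mod 2749); multiply by 978: k ≡ -177018 (mod 2749).
Smallest nonnegative: k = -177018 mod 2749 = 1667.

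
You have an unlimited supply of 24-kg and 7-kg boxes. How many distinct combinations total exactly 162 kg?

Need nonnegative integers with 24j + 7k = 162.
gcd(24, 7) = 1, and 24·(-2) + 7·(7) = 1.
So (j₀, k₀) = (-324, 1134); general j = -324 + 7t, k = 1134 - 24t.
j ≥ 0 ⇒ t ≥ 47; k ≥ 0 ⇒ t ≤ 47. That's 1 value of t.

1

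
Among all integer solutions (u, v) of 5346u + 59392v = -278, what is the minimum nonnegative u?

gcd(59392, 5346):
  59392 = 11·5346 + 586
  5346 = 9·586 + 72
  586 = 8·72 + 10
  72 = 7·10 + 2
  10 = 5·2
so gcd(59392, 5346) = 2.
2 divides -278, so solutions exist.
Back-substitute for Bézout coefficients:
  2 = 72 - 7·10
  ... = 5346·(5777) + 59392·(-520)
Scale by -278/2 = -139: (u₀, v₀) = (-803003, 72280).
General solution: u = -803003 + 29696t, v = 72280 - 2673t for integer t.
u ≥ 0: smallest is -803003 mod 29696 = 28485 (at t = 28), with v = -2564.

28485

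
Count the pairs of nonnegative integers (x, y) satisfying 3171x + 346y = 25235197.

gcd(3171, 346) = 1  (3171 = 9*346 + 57, 346 = 6*57 + 4, 57 = 14*4 + 1, 4 = 4*1).
Back-substituting, 3171*(85) + 346*(-779) = 1.
Scale by 25235197: one solution is (2144991745, -19658218463). Reduce x mod 346: (37, 72595).
General: x = 37 + 346t, y = 72595 - 3171t.
x ≥ 0 ⇒ t ≥ 0; y ≥ 0 ⇒ t ≤ 22. So t ∈ [0, 22]: 23 solutions.

23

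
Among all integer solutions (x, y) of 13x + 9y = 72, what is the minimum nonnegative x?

gcd(13, 9):
  13 = 1×9 + 4
  9 = 2×4 + 1
  4 = 4×1
so gcd(13, 9) = 1.
1 divides 72, so solutions exist.
Back-substitute for Bézout coefficients:
  1 = 9 - 2×4
  ... = 13×(-2) + 9×(3)
Scale by 72/1 = 72: (x₀, y₀) = (-144, 216).
General solution: x = -144 + 9t, y = 216 - 13t for integer t.
x ≥ 0: smallest is -144 mod 9 = 0 (at t = 16), with y = 8.

0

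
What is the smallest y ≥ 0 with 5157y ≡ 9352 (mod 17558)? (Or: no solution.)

gcd(17558, 5157) = 1.
1 divides 9352, so solutions exist.
By Bézout, 5157×(-1161) + 17558×(341) = 1.
So 5157×(-1161) ≡ 1 (mod 17558); multiply by 9352: y ≡ -10857672 (mod 17558).
Smallest nonnegative: y = -10857672 mod 17558 = 10730.

10730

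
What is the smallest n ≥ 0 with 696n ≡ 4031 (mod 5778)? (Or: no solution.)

no solution

gcd(5778, 696):
  5778 = 8×696 + 210
  696 = 3×210 + 66
  210 = 3×66 + 12
  66 = 5×12 + 6
  12 = 2×6
so gcd(5778, 696) = 6.
6 does not divide 4031, so the congruence has no solution.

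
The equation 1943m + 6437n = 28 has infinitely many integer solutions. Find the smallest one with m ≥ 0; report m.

381

gcd(6437, 1943) = 1.
1 divides 28, so solutions exist.
By Bézout, 1943×(-2975) + 6437×(898) = 1.
Scale by 28/1 = 28: (m₀, n₀) = (-83300, 25144).
General solution: m = -83300 + 6437t, n = 25144 - 1943t for integer t.
m ≥ 0: smallest is -83300 mod 6437 = 381 (at t = 13), with n = -115.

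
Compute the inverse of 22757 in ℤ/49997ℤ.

gcd(49997, 22757):
  49997 = 2×22757 + 4483
  22757 = 5×4483 + 342
  4483 = 13×342 + 37
  342 = 9×37 + 9
  37 = 4×9 + 1
  9 = 9×1
so gcd(49997, 22757) = 1.
Back-substitute for Bézout coefficients:
  1 = 37 - 4×9
  ... = 22757×(-5409) + 49997×(2462)
So 22757×-5409 ≡ 1 (mod 49997), and -5409 mod 49997 = 44588.

44588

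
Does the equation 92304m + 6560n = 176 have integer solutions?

gcd(92304, 6560):
  92304 = 14×6560 + 464
  6560 = 14×464 + 64
  464 = 7×64 + 16
  64 = 4×16
so gcd(92304, 6560) = 16.
16 divides 176, so integer solutions exist.

yes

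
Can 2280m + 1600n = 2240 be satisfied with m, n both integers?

yes

gcd(2280, 1600):
  2280 = 1×1600 + 680
  1600 = 2×680 + 240
  680 = 2×240 + 200
  240 = 1×200 + 40
  200 = 5×40
so gcd(2280, 1600) = 40.
40 divides 2240, so integer solutions exist.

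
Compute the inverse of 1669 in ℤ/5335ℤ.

gcd(5335, 1669):
  5335 = 3×1669 + 328
  1669 = 5×328 + 29
  328 = 11×29 + 9
  29 = 3×9 + 2
  9 = 4×2 + 1
  2 = 2×1
so gcd(5335, 1669) = 1.
Back-substitute for Bézout coefficients:
  1 = 9 - 4×2
  ... = 1669×(-2391) + 5335×(748)
So 1669×-2391 ≡ 1 (mod 5335), and -2391 mod 5335 = 2944.

2944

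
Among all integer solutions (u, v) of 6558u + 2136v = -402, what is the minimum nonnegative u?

gcd(6558, 2136):
  6558 = 3*2136 + 150
  2136 = 14*150 + 36
  150 = 4*36 + 6
  36 = 6*6
so gcd(6558, 2136) = 6.
6 divides -402, so solutions exist.
Back-substitute for Bézout coefficients:
  6 = 150 - 4*36
  ... = 6558*(57) + 2136*(-175)
Scale by -402/6 = -67: (u₀, v₀) = (-3819, 11725).
General solution: u = -3819 + 356t, v = 11725 - 1093t for integer t.
u ≥ 0: smallest is -3819 mod 356 = 97 (at t = 11), with v = -298.

97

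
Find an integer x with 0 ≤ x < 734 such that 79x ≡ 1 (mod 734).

gcd(734, 79) = 1  (734 = 9×79 + 23, 79 = 3×23 + 10, 23 = 2×10 + 3, 10 = 3×3 + 1, 3 = 3×1).
Back-substituting, 79×(223) + 734×(-24) = 1.
So 79×223 ≡ 1 (mod 734), and 223 mod 734 = 223.

223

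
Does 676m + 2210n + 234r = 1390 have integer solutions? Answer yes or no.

gcd(2210, 676) = 26  (2210 = 3·676 + 182, 676 = 3·182 + 130, 182 = 1·130 + 52, 130 = 2·52 + 26, 52 = 2·26).
gcd(26, 234) = 26.
26 does not divide 1390 (remainder 12), so no integer solutions.

no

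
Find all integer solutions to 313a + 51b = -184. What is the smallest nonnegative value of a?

32

gcd(313, 51):
  313 = 6×51 + 7
  51 = 7×7 + 2
  7 = 3×2 + 1
  2 = 2×1
so gcd(313, 51) = 1.
1 divides -184, so solutions exist.
Back-substitute for Bézout coefficients:
  1 = 7 - 3×2
  ... = 313×(22) + 51×(-135)
Scale by -184/1 = -184: (a₀, b₀) = (-4048, 24840).
General solution: a = -4048 + 51t, b = 24840 - 313t for integer t.
a ≥ 0: smallest is -4048 mod 51 = 32 (at t = 80), with b = -200.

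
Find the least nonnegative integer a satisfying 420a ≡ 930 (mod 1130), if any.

91

gcd(1130, 420) = 10  (1130 = 2*420 + 290, 420 = 1*290 + 130, 290 = 2*130 + 30, 130 = 4*30 + 10, 30 = 3*10).
10 divides 930, so solutions exist.
Back-substituting, 420*(35) + 1130*(-13) = 10.
So 420*(35) ≡ 10 (mod 1130); multiply by 93: a ≡ 3255 (mod 113).
Smallest nonnegative: a = 3255 mod 113 = 91.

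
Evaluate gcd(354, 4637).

gcd(4637, 354):
  4637 = 13*354 + 35
  354 = 10*35 + 4
  35 = 8*4 + 3
  4 = 1*3 + 1
  3 = 3*1
so gcd(4637, 354) = 1.

1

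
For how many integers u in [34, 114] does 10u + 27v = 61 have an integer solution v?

3

gcd(27, 10) = 1.
By Bézout, 10·(-8) + 27·(3) = 1.
Particular solution: (25, -7).
General solution: u = 25 + 27t, v = -7 - 10t for integer t.
34 ≤ 25 + 27t ≤ 114 gives t ∈ [1, 3], which is 3 values.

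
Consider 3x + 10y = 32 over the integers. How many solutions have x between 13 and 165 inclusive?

16

gcd(10, 3):
  10 = 3·3 + 1
  3 = 3·1
so gcd(10, 3) = 1.
Back-substitute for Bézout coefficients:
  1 = 10 - 3·3
  ... = 3·(-3) + 10·(1)
Scale by 32: particular solution (-96, 32); reduce x mod 10: (4, 2).
General solution: x = 4 + 10t, y = 2 - 3t for integer t.
13 ≤ 4 + 10t ≤ 165 gives t ∈ [1, 16], which is 16 values.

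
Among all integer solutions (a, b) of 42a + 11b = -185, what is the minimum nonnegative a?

10

gcd(42, 11):
  42 = 3×11 + 9
  11 = 1×9 + 2
  9 = 4×2 + 1
  2 = 2×1
so gcd(42, 11) = 1.
1 divides -185, so solutions exist.
Back-substitute for Bézout coefficients:
  1 = 9 - 4×2
  ... = 42×(5) + 11×(-19)
Scale by -185/1 = -185: (a₀, b₀) = (-925, 3515).
General solution: a = -925 + 11t, b = 3515 - 42t for integer t.
a ≥ 0: smallest is -925 mod 11 = 10 (at t = 85), with b = -55.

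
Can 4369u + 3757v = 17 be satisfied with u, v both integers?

gcd(4369, 3757):
  4369 = 1·3757 + 612
  3757 = 6·612 + 85
  612 = 7·85 + 17
  85 = 5·17
so gcd(4369, 3757) = 17.
17 divides 17, so integer solutions exist.

yes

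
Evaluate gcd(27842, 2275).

1

gcd(27842, 2275):
  27842 = 12·2275 + 542
  2275 = 4·542 + 107
  542 = 5·107 + 7
  107 = 15·7 + 2
  7 = 3·2 + 1
  2 = 2·1
so gcd(27842, 2275) = 1.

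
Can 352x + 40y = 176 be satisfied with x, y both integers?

gcd(352, 40) = 8.
8 divides 176, so integer solutions exist.

yes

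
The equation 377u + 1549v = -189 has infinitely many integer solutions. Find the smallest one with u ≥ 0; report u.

94

gcd(1549, 377):
  1549 = 4*377 + 41
  377 = 9*41 + 8
  41 = 5*8 + 1
  8 = 8*1
so gcd(1549, 377) = 1.
1 divides -189, so solutions exist.
Back-substitute for Bézout coefficients:
  1 = 41 - 5*8
  ... = 377*(-189) + 1549*(46)
Scale by -189/1 = -189: (u₀, v₀) = (35721, -8694).
General solution: u = 35721 + 1549t, v = -8694 - 377t for integer t.
u ≥ 0: smallest is 35721 mod 1549 = 94 (at t = -23), with v = -23.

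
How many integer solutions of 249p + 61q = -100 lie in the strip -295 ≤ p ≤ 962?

21

gcd(249, 61) = 1  (249 = 4*61 + 5, 61 = 12*5 + 1, 5 = 5*1).
Back-substituting, 249*(-12) + 61*(49) = 1.
Scale by -100: particular solution (1200, -4900); reduce p mod 61: (41, -169).
General solution: p = 41 + 61t, q = -169 - 249t for integer t.
-295 ≤ 41 + 61t ≤ 962 gives t ∈ [-5, 15], which is 21 values.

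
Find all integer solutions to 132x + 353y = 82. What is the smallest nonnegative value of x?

252

gcd(353, 132):
  353 = 2*132 + 89
  132 = 1*89 + 43
  89 = 2*43 + 3
  43 = 14*3 + 1
  3 = 3*1
so gcd(353, 132) = 1.
1 divides 82, so solutions exist.
Back-substitute for Bézout coefficients:
  1 = 43 - 14*3
  ... = 132*(115) + 353*(-43)
Scale by 82/1 = 82: (x₀, y₀) = (9430, -3526).
General solution: x = 9430 + 353t, y = -3526 - 132t for integer t.
x ≥ 0: smallest is 9430 mod 353 = 252 (at t = -26), with y = -94.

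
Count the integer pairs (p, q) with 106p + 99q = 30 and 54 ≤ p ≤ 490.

5

gcd(106, 99) = 1.
By Bézout, 106*(-14) + 99*(15) = 1.
Particular solution: (75, -80).
General solution: p = 75 + 99t, q = -80 - 106t for integer t.
54 ≤ 75 + 99t ≤ 490 gives t ∈ [0, 4], which is 5 values.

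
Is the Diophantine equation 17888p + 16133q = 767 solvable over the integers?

gcd(17888, 16133):
  17888 = 1×16133 + 1755
  16133 = 9×1755 + 338
  1755 = 5×338 + 65
  338 = 5×65 + 13
  65 = 5×13
so gcd(17888, 16133) = 13.
13 divides 767, so integer solutions exist.

yes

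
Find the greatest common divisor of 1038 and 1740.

6

gcd(1740, 1038):
  1740 = 1*1038 + 702
  1038 = 1*702 + 336
  702 = 2*336 + 30
  336 = 11*30 + 6
  30 = 5*6
so gcd(1740, 1038) = 6.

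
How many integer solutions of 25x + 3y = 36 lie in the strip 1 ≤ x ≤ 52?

17

gcd(25, 3) = 1.
By Bézout, 25×(1) + 3×(-8) = 1.
Particular solution: (0, 12).
General solution: x = 0 + 3t, y = 12 - 25t for integer t.
1 ≤ 0 + 3t ≤ 52 gives t ∈ [1, 17], which is 17 values.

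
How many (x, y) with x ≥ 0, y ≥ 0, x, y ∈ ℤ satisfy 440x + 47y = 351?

gcd(440, 47) = 1  (440 = 9×47 + 17, 47 = 2×17 + 13, 17 = 1×13 + 4, 13 = 3×4 + 1, 4 = 4×1).
Back-substituting, 440×(-11) + 47×(103) = 1.
Scale by 351: one solution is (-3861, 36153). Reduce x mod 47: (40, -367).
General: x = 40 + 47t, y = -367 - 440t.
x ≥ 0 ⇒ t ≥ 0; y ≥ 0 ⇒ t ≤ -1. So t ∈ [0, -1]: 0 solutions.

0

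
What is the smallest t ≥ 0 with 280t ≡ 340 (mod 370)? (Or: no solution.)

25

gcd(370, 280):
  370 = 1·280 + 90
  280 = 3·90 + 10
  90 = 9·10
so gcd(370, 280) = 10.
10 divides 340, so solutions exist.
Back-substitute for Bézout coefficients:
  10 = 280 - 3·90
  ... = 280·(4) + 370·(-3)
So 280·(4) ≡ 10 (mod 370); multiply by 34: t ≡ 136 (mod 37).
Smallest nonnegative: t = 136 mod 37 = 25.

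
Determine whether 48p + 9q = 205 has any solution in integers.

no

gcd(48, 9) = 3  (48 = 5×9 + 3, 9 = 3×3).
3 does not divide 205 (remainder 1), so no integer solutions.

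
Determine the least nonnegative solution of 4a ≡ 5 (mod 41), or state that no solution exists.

gcd(41, 4):
  41 = 10×4 + 1
  4 = 4×1
so gcd(41, 4) = 1.
1 divides 5, so solutions exist.
Back-substitute for Bézout coefficients:
  1 = 41 - 10×4
  ... = 4×(-10) + 41×(1)
So 4×(-10) ≡ 1 (mod 41); multiply by 5: a ≡ -50 (mod 41).
Smallest nonnegative: a = -50 mod 41 = 32.

32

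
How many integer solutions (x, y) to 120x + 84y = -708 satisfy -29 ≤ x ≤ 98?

gcd(120, 84) = 12.
By Bézout, 120×(-2) + 84×(3) = 12.
Particular solution: (6, -17).
General solution: x = 6 + 7t, y = -17 - 10t for integer t.
-29 ≤ 6 + 7t ≤ 98 gives t ∈ [-5, 13], which is 19 values.

19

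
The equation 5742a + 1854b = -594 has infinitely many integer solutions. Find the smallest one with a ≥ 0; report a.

7

gcd(5742, 1854) = 18  (5742 = 3*1854 + 180, 1854 = 10*180 + 54, 180 = 3*54 + 18, 54 = 3*18).
18 divides -594, so solutions exist.
Back-substituting, 5742*(31) + 1854*(-96) = 18.
Scale by -594/18 = -33: (a₀, b₀) = (-1023, 3168).
General solution: a = -1023 + 103t, b = 3168 - 319t for integer t.
a ≥ 0: smallest is -1023 mod 103 = 7 (at t = 10), with b = -22.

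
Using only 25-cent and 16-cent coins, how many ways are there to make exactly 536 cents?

Need nonnegative integers with 25j + 16k = 536.
gcd(25, 16) = 1, and 25·(-7) + 16·(11) = 1.
So (j₀, k₀) = (-3752, 5896); general j = -3752 + 16t, k = 5896 - 25t.
j ≥ 0 ⇒ t ≥ 235; k ≥ 0 ⇒ t ≤ 235. That's 1 value of t.

1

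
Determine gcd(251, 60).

gcd(251, 60) = 1  (251 = 4·60 + 11, 60 = 5·11 + 5, 11 = 2·5 + 1, 5 = 5·1).

1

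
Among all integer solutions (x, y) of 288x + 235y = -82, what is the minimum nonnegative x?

gcd(288, 235):
  288 = 1×235 + 53
  235 = 4×53 + 23
  53 = 2×23 + 7
  23 = 3×7 + 2
  7 = 3×2 + 1
  2 = 2×1
so gcd(288, 235) = 1.
1 divides -82, so solutions exist.
Back-substitute for Bézout coefficients:
  1 = 7 - 3×2
  ... = 288×(102) + 235×(-125)
Scale by -82/1 = -82: (x₀, y₀) = (-8364, 10250).
General solution: x = -8364 + 235t, y = 10250 - 288t for integer t.
x ≥ 0: smallest is -8364 mod 235 = 96 (at t = 36), with y = -118.

96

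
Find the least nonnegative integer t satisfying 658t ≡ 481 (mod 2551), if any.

gcd(2551, 658) = 1  (2551 = 3×658 + 577, 658 = 1×577 + 81, 577 = 7×81 + 10, 81 = 8×10 + 1, 10 = 10×1).
1 divides 481, so solutions exist.
Back-substituting, 658×(252) + 2551×(-65) = 1.
So 658×(252) ≡ 1 (mod 2551); multiply by 481: t ≡ 121212 (mod 2551).
Smallest nonnegative: t = 121212 mod 2551 = 1315.

1315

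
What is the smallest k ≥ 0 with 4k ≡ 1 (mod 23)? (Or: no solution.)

gcd(23, 4):
  23 = 5*4 + 3
  4 = 1*3 + 1
  3 = 3*1
so gcd(23, 4) = 1.
1 divides 1, so solutions exist.
Back-substitute for Bézout coefficients:
  1 = 4 - 1*3
  ... = 4*(6) + 23*(-1)
So 4*(6) ≡ 1 (mod 23); multiply by 1: k ≡ 6 (mod 23).
Smallest nonnegative: k = 6 mod 23 = 6.

6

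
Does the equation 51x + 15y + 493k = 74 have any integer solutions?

gcd(51, 15):
  51 = 3*15 + 6
  15 = 2*6 + 3
  6 = 2*3
so gcd(51, 15) = 3.
gcd(3, 493) = 1.
1 divides 74, so integer solutions exist.

yes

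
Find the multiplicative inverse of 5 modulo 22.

gcd(22, 5):
  22 = 4×5 + 2
  5 = 2×2 + 1
  2 = 2×1
so gcd(22, 5) = 1.
Back-substitute for Bézout coefficients:
  1 = 5 - 2×2
  ... = 5×(9) + 22×(-2)
So 5×9 ≡ 1 (mod 22), and 9 mod 22 = 9.

9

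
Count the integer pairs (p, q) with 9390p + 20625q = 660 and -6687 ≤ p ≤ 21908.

20

gcd(20625, 9390) = 15.
By Bézout, 9390×(626) + 20625×(-285) = 15.
Particular solution: (44, -20).
General solution: p = 44 + 1375t, q = -20 - 626t for integer t.
-6687 ≤ 44 + 1375t ≤ 21908 gives t ∈ [-4, 15], which is 20 values.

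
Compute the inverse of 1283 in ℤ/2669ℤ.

1477

gcd(2669, 1283):
  2669 = 2*1283 + 103
  1283 = 12*103 + 47
  103 = 2*47 + 9
  47 = 5*9 + 2
  9 = 4*2 + 1
  2 = 2*1
so gcd(2669, 1283) = 1.
Back-substitute for Bézout coefficients:
  1 = 9 - 4*2
  ... = 1283*(-1192) + 2669*(573)
So 1283*-1192 ≡ 1 (mod 2669), and -1192 mod 2669 = 1477.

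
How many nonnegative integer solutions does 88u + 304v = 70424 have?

gcd(304, 88) = 8.
By Bézout, 88×(7) + 304×(-2) = 8.
One solution: (23, 225).
General: u = 23 + 38t, v = 225 - 11t.
u ≥ 0 ⇒ t ≥ 0; v ≥ 0 ⇒ t ≤ 20. So t ∈ [0, 20]: 21 solutions.

21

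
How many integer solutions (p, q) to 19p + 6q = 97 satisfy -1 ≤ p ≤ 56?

gcd(19, 6) = 1  (19 = 3·6 + 1, 6 = 6·1).
Back-substituting, 19·(1) + 6·(-3) = 1.
Scale by 97: particular solution (97, -291); reduce p mod 6: (1, 13).
General solution: p = 1 + 6t, q = 13 - 19t for integer t.
-1 ≤ 1 + 6t ≤ 56 gives t ∈ [0, 9], which is 10 values.

10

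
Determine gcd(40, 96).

8

gcd(96, 40) = 8  (96 = 2*40 + 16, 40 = 2*16 + 8, 16 = 2*8).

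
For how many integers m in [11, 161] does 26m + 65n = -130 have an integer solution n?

30

gcd(65, 26) = 13.
By Bézout, 26*(-2) + 65*(1) = 13.
Particular solution: (0, -2).
General solution: m = 0 + 5t, n = -2 - 2t for integer t.
11 ≤ 0 + 5t ≤ 161 gives t ∈ [3, 32], which is 30 values.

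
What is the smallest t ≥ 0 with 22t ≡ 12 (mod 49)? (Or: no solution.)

5

gcd(49, 22):
  49 = 2*22 + 5
  22 = 4*5 + 2
  5 = 2*2 + 1
  2 = 2*1
so gcd(49, 22) = 1.
1 divides 12, so solutions exist.
Back-substitute for Bézout coefficients:
  1 = 5 - 2*2
  ... = 22*(-20) + 49*(9)
So 22*(-20) ≡ 1 (mod 49); multiply by 12: t ≡ -240 (mod 49).
Smallest nonnegative: t = -240 mod 49 = 5.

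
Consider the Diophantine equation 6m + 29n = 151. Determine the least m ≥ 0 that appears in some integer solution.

1

gcd(29, 6):
  29 = 4*6 + 5
  6 = 1*5 + 1
  5 = 5*1
so gcd(29, 6) = 1.
1 divides 151, so solutions exist.
Back-substitute for Bézout coefficients:
  1 = 6 - 1*5
  ... = 6*(5) + 29*(-1)
Scale by 151/1 = 151: (m₀, n₀) = (755, -151).
General solution: m = 755 + 29t, n = -151 - 6t for integer t.
m ≥ 0: smallest is 755 mod 29 = 1 (at t = -26), with n = 5.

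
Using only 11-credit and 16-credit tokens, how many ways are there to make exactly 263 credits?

Need nonnegative integers with 11j + 16k = 263.
gcd(11, 16) = 1, and 11·(3) + 16·(-2) = 1.
So (j₀, k₀) = (789, -526); general j = 789 + 16t, k = -526 - 11t.
j ≥ 0 ⇒ t ≥ -49; k ≥ 0 ⇒ t ≤ -48. That's 2 values of t.

2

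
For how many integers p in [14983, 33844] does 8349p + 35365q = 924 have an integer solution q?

gcd(35365, 8349) = 11.
By Bézout, 8349×(449) + 35365×(-106) = 11.
Particular solution: (2351, -555).
General solution: p = 2351 + 3215t, q = -555 - 759t for integer t.
14983 ≤ 2351 + 3215t ≤ 33844 gives t ∈ [4, 9], which is 6 values.

6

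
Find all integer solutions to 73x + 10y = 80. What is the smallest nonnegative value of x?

gcd(73, 10) = 1  (73 = 7·10 + 3, 10 = 3·3 + 1, 3 = 3·1).
1 divides 80, so solutions exist.
Back-substituting, 73·(-3) + 10·(22) = 1.
Scale by 80/1 = 80: (x₀, y₀) = (-240, 1760).
General solution: x = -240 + 10t, y = 1760 - 73t for integer t.
x ≥ 0: smallest is -240 mod 10 = 0 (at t = 24), with y = 8.

0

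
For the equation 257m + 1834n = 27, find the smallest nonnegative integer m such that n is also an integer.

gcd(1834, 257) = 1  (1834 = 7·257 + 35, 257 = 7·35 + 12, 35 = 2·12 + 11, 12 = 1·11 + 1, 11 = 11·1).
1 divides 27, so solutions exist.
Back-substituting, 257·(157) + 1834·(-22) = 1.
Scale by 27/1 = 27: (m₀, n₀) = (4239, -594).
General solution: m = 4239 + 1834t, n = -594 - 257t for integer t.
m ≥ 0: smallest is 4239 mod 1834 = 571 (at t = -2), with n = -80.

571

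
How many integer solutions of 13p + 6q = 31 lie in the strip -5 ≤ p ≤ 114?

gcd(13, 6) = 1.
By Bézout, 13*(1) + 6*(-2) = 1.
Particular solution: (1, 3).
General solution: p = 1 + 6t, q = 3 - 13t for integer t.
-5 ≤ 1 + 6t ≤ 114 gives t ∈ [-1, 18], which is 20 values.

20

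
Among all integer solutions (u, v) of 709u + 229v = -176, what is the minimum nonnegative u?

gcd(709, 229):
  709 = 3·229 + 22
  229 = 10·22 + 9
  22 = 2·9 + 4
  9 = 2·4 + 1
  4 = 4·1
so gcd(709, 229) = 1.
1 divides -176, so solutions exist.
Back-substitute for Bézout coefficients:
  1 = 9 - 2·4
  ... = 709·(-52) + 229·(161)
Scale by -176/1 = -176: (u₀, v₀) = (9152, -28336).
General solution: u = 9152 + 229t, v = -28336 - 709t for integer t.
u ≥ 0: smallest is 9152 mod 229 = 221 (at t = -39), with v = -685.

221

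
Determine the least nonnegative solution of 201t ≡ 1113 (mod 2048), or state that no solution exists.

1809

gcd(2048, 201) = 1  (2048 = 10·201 + 38, 201 = 5·38 + 11, 38 = 3·11 + 5, 11 = 2·5 + 1, 5 = 5·1).
1 divides 1113, so solutions exist.
Back-substituting, 201·(377) + 2048·(-37) = 1.
So 201·(377) ≡ 1 (mod 2048); multiply by 1113: t ≡ 419601 (mod 2048).
Smallest nonnegative: t = 419601 mod 2048 = 1809.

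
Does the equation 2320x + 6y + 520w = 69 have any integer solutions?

gcd(2320, 6) = 2.
gcd(2, 520) = 2.
2 does not divide 69 (remainder 1), so no integer solutions.

no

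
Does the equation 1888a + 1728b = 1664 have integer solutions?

yes

gcd(1888, 1728) = 32  (1888 = 1*1728 + 160, 1728 = 10*160 + 128, 160 = 1*128 + 32, 128 = 4*32).
32 divides 1664, so integer solutions exist.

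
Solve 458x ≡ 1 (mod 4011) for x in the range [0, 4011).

gcd(4011, 458):
  4011 = 8·458 + 347
  458 = 1·347 + 111
  347 = 3·111 + 14
  111 = 7·14 + 13
  14 = 1·13 + 1
  13 = 13·1
so gcd(4011, 458) = 1.
Back-substitute for Bézout coefficients:
  1 = 14 - 1·13
  ... = 458·(-289) + 4011·(33)
So 458·-289 ≡ 1 (mod 4011), and -289 mod 4011 = 3722.

3722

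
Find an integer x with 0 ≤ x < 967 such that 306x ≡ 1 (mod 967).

888

gcd(967, 306):
  967 = 3·306 + 49
  306 = 6·49 + 12
  49 = 4·12 + 1
  12 = 12·1
so gcd(967, 306) = 1.
Back-substitute for Bézout coefficients:
  1 = 49 - 4·12
  ... = 306·(-79) + 967·(25)
So 306·-79 ≡ 1 (mod 967), and -79 mod 967 = 888.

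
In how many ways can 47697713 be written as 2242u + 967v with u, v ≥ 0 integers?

22

gcd(2242, 967) = 1.
By Bézout, 2242·(-135) + 967·(313) = 1.
One solution: (824, 47415).
General: u = 824 + 967t, v = 47415 - 2242t.
u ≥ 0 ⇒ t ≥ 0; v ≥ 0 ⇒ t ≤ 21. So t ∈ [0, 21]: 22 solutions.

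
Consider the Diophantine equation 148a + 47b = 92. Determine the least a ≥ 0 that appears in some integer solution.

40

gcd(148, 47):
  148 = 3×47 + 7
  47 = 6×7 + 5
  7 = 1×5 + 2
  5 = 2×2 + 1
  2 = 2×1
so gcd(148, 47) = 1.
1 divides 92, so solutions exist.
Back-substitute for Bézout coefficients:
  1 = 5 - 2×2
  ... = 148×(-20) + 47×(63)
Scale by 92/1 = 92: (a₀, b₀) = (-1840, 5796).
General solution: a = -1840 + 47t, b = 5796 - 148t for integer t.
a ≥ 0: smallest is -1840 mod 47 = 40 (at t = 40), with b = -124.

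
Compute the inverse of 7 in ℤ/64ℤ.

gcd(64, 7) = 1.
By Bézout, 7·(-9) + 64·(1) = 1.
So 7·-9 ≡ 1 (mod 64), and -9 mod 64 = 55.

55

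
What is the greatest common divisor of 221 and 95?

1

gcd(221, 95):
  221 = 2×95 + 31
  95 = 3×31 + 2
  31 = 15×2 + 1
  2 = 2×1
so gcd(221, 95) = 1.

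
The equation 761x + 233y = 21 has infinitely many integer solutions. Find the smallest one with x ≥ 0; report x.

192

gcd(761, 233) = 1.
1 divides 21, so solutions exist.
By Bézout, 761·(109) + 233·(-356) = 1.
Scale by 21/1 = 21: (x₀, y₀) = (2289, -7476).
General solution: x = 2289 + 233t, y = -7476 - 761t for integer t.
x ≥ 0: smallest is 2289 mod 233 = 192 (at t = -9), with y = -627.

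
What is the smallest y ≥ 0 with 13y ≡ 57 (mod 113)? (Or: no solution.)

gcd(113, 13) = 1  (113 = 8*13 + 9, 13 = 1*9 + 4, 9 = 2*4 + 1, 4 = 4*1).
1 divides 57, so solutions exist.
Back-substituting, 13*(-26) + 113*(3) = 1.
So 13*(-26) ≡ 1 (mod 113); multiply by 57: y ≡ -1482 (mod 113).
Smallest nonnegative: y = -1482 mod 113 = 100.

100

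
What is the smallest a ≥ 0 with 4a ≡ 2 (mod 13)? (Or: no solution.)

7

gcd(13, 4) = 1  (13 = 3×4 + 1, 4 = 4×1).
1 divides 2, so solutions exist.
Back-substituting, 4×(-3) + 13×(1) = 1.
So 4×(-3) ≡ 1 (mod 13); multiply by 2: a ≡ -6 (mod 13).
Smallest nonnegative: a = -6 mod 13 = 7.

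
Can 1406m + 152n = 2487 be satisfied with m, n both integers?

gcd(1406, 152) = 38.
38 does not divide 2487 (remainder 17), so no integer solutions.

no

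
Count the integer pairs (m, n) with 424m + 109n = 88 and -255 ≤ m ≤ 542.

7

gcd(424, 109) = 1.
By Bézout, 424*(9) + 109*(-35) = 1.
Particular solution: (29, -112).
General solution: m = 29 + 109t, n = -112 - 424t for integer t.
-255 ≤ 29 + 109t ≤ 542 gives t ∈ [-2, 4], which is 7 values.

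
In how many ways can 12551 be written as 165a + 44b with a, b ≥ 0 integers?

gcd(165, 44) = 11.
By Bézout, 165*(-1) + 44*(4) = 11.
One solution: (3, 274).
General: a = 3 + 4t, b = 274 - 15t.
a ≥ 0 ⇒ t ≥ 0; b ≥ 0 ⇒ t ≤ 18. So t ∈ [0, 18]: 19 solutions.

19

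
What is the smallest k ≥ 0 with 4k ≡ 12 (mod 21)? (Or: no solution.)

gcd(21, 4) = 1.
1 divides 12, so solutions exist.
By Bézout, 4·(-5) + 21·(1) = 1.
So 4·(-5) ≡ 1 (mod 21); multiply by 12: k ≡ -60 (mod 21).
Smallest nonnegative: k = -60 mod 21 = 3.

3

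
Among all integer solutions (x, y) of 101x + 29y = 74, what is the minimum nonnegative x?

26

gcd(101, 29) = 1  (101 = 3×29 + 14, 29 = 2×14 + 1, 14 = 14×1).
1 divides 74, so solutions exist.
Back-substituting, 101×(-2) + 29×(7) = 1.
Scale by 74/1 = 74: (x₀, y₀) = (-148, 518).
General solution: x = -148 + 29t, y = 518 - 101t for integer t.
x ≥ 0: smallest is -148 mod 29 = 26 (at t = 6), with y = -88.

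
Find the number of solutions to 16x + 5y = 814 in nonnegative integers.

gcd(16, 5) = 1.
By Bézout, 16×(1) + 5×(-3) = 1.
One solution: (4, 150).
General: x = 4 + 5t, y = 150 - 16t.
x ≥ 0 ⇒ t ≥ 0; y ≥ 0 ⇒ t ≤ 9. So t ∈ [0, 9]: 10 solutions.

10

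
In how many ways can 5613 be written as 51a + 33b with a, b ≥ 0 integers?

10

gcd(51, 33) = 3.
By Bézout, 51*(2) + 33*(-3) = 3.
One solution: (2, 167).
General: a = 2 + 11t, b = 167 - 17t.
a ≥ 0 ⇒ t ≥ 0; b ≥ 0 ⇒ t ≤ 9. So t ∈ [0, 9]: 10 solutions.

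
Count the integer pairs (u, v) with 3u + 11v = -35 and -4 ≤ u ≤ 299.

27

gcd(11, 3) = 1.
By Bézout, 3·(4) + 11·(-1) = 1.
Particular solution: (3, -4).
General solution: u = 3 + 11t, v = -4 - 3t for integer t.
-4 ≤ 3 + 11t ≤ 299 gives t ∈ [0, 26], which is 27 values.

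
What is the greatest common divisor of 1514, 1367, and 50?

1

gcd(1514, 1367) = 1.
gcd(1, 50) = 1.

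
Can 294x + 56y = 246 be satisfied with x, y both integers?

gcd(294, 56) = 14.
14 does not divide 246 (remainder 8), so no integer solutions.

no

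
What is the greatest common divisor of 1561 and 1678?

gcd(1678, 1561):
  1678 = 1*1561 + 117
  1561 = 13*117 + 40
  117 = 2*40 + 37
  40 = 1*37 + 3
  37 = 12*3 + 1
  3 = 3*1
so gcd(1678, 1561) = 1.

1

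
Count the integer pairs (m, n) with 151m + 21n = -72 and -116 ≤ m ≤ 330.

gcd(151, 21) = 1  (151 = 7×21 + 4, 21 = 5×4 + 1, 4 = 4×1).
Back-substituting, 151×(-5) + 21×(36) = 1.
Scale by -72: particular solution (360, -2592); reduce m mod 21: (3, -25).
General solution: m = 3 + 21t, n = -25 - 151t for integer t.
-116 ≤ 3 + 21t ≤ 330 gives t ∈ [-5, 15], which is 21 values.

21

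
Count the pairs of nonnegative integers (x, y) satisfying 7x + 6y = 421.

10

gcd(7, 6):
  7 = 1*6 + 1
  6 = 6*1
so gcd(7, 6) = 1.
Back-substitute for Bézout coefficients:
  1 = 7 - 1*6
  ... = 7*(1) + 6*(-1)
Scale by 421: one solution is (421, -421). Reduce x mod 6: (1, 69).
General: x = 1 + 6t, y = 69 - 7t.
x ≥ 0 ⇒ t ≥ 0; y ≥ 0 ⇒ t ≤ 9. So t ∈ [0, 9]: 10 solutions.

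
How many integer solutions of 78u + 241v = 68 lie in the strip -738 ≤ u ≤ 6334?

gcd(241, 78) = 1  (241 = 3·78 + 7, 78 = 11·7 + 1, 7 = 7·1).
Back-substituting, 78·(34) + 241·(-11) = 1.
Scale by 68: particular solution (2312, -748); reduce u mod 241: (143, -46).
General solution: u = 143 + 241t, v = -46 - 78t for integer t.
-738 ≤ 143 + 241t ≤ 6334 gives t ∈ [-3, 25], which is 29 values.

29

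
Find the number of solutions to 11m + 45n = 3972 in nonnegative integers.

8

gcd(45, 11) = 1  (45 = 4·11 + 1, 11 = 11·1).
Back-substituting, 11·(-4) + 45·(1) = 1.
Scale by 3972: one solution is (-15888, 3972). Reduce m mod 45: (42, 78).
General: m = 42 + 45t, n = 78 - 11t.
m ≥ 0 ⇒ t ≥ 0; n ≥ 0 ⇒ t ≤ 7. So t ∈ [0, 7]: 8 solutions.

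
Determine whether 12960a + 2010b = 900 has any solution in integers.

gcd(12960, 2010) = 30  (12960 = 6*2010 + 900, 2010 = 2*900 + 210, 900 = 4*210 + 60, 210 = 3*60 + 30, 60 = 2*30).
30 divides 900, so integer solutions exist.

yes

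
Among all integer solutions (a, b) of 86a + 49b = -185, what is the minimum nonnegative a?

44

gcd(86, 49):
  86 = 1*49 + 37
  49 = 1*37 + 12
  37 = 3*12 + 1
  12 = 12*1
so gcd(86, 49) = 1.
1 divides -185, so solutions exist.
Back-substitute for Bézout coefficients:
  1 = 37 - 3*12
  ... = 86*(4) + 49*(-7)
Scale by -185/1 = -185: (a₀, b₀) = (-740, 1295).
General solution: a = -740 + 49t, b = 1295 - 86t for integer t.
a ≥ 0: smallest is -740 mod 49 = 44 (at t = 16), with b = -81.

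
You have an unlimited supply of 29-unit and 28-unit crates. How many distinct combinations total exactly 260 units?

Need nonnegative integers with 29j + 28k = 260.
gcd(29, 28) = 1, and 29·(1) + 28·(-1) = 1.
So (j₀, k₀) = (260, -260); general j = 260 + 28t, k = -260 - 29t.
j ≥ 0 ⇒ t ≥ -9; k ≥ 0 ⇒ t ≤ -9. That's 1 value of t.

1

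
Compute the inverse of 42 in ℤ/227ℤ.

gcd(227, 42) = 1.
By Bézout, 42*(-27) + 227*(5) = 1.
So 42*-27 ≡ 1 (mod 227), and -27 mod 227 = 200.

200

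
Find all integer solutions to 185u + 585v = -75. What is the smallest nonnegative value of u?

66

gcd(585, 185) = 5  (585 = 3×185 + 30, 185 = 6×30 + 5, 30 = 6×5).
5 divides -75, so solutions exist.
Back-substituting, 185×(19) + 585×(-6) = 5.
Scale by -75/5 = -15: (u₀, v₀) = (-285, 90).
General solution: u = -285 + 117t, v = 90 - 37t for integer t.
u ≥ 0: smallest is -285 mod 117 = 66 (at t = 3), with v = -21.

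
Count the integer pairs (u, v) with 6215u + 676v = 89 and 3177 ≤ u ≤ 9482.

gcd(6215, 676) = 1  (6215 = 9*676 + 131, 676 = 5*131 + 21, 131 = 6*21 + 5, 21 = 4*5 + 1, 5 = 5*1).
Back-substituting, 6215*(-129) + 676*(1186) = 1.
Scale by 89: particular solution (-11481, 105554); reduce u mod 676: (11, -101).
General solution: u = 11 + 676t, v = -101 - 6215t for integer t.
3177 ≤ 11 + 676t ≤ 9482 gives t ∈ [5, 14], which is 10 values.

10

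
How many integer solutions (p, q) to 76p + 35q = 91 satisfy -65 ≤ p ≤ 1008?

gcd(76, 35):
  76 = 2×35 + 6
  35 = 5×6 + 5
  6 = 1×5 + 1
  5 = 5×1
so gcd(76, 35) = 1.
Back-substitute for Bézout coefficients:
  1 = 6 - 1×5
  ... = 76×(6) + 35×(-13)
Scale by 91: particular solution (546, -1183); reduce p mod 35: (21, -43).
General solution: p = 21 + 35t, q = -43 - 76t for integer t.
-65 ≤ 21 + 35t ≤ 1008 gives t ∈ [-2, 28], which is 31 values.

31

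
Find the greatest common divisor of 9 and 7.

1

gcd(9, 7):
  9 = 1*7 + 2
  7 = 3*2 + 1
  2 = 2*1
so gcd(9, 7) = 1.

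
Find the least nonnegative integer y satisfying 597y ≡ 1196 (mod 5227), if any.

2007

gcd(5227, 597) = 1.
1 divides 1196, so solutions exist.
By Bézout, 597×(-1611) + 5227×(184) = 1.
So 597×(-1611) ≡ 1 (mod 5227); multiply by 1196: y ≡ -1926756 (mod 5227).
Smallest nonnegative: y = -1926756 mod 5227 = 2007.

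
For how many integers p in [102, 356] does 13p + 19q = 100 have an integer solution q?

gcd(19, 13):
  19 = 1×13 + 6
  13 = 2×6 + 1
  6 = 6×1
so gcd(19, 13) = 1.
Back-substitute for Bézout coefficients:
  1 = 13 - 2×6
  ... = 13×(3) + 19×(-2)
Scale by 100: particular solution (300, -200); reduce p mod 19: (15, -5).
General solution: p = 15 + 19t, q = -5 - 13t for integer t.
102 ≤ 15 + 19t ≤ 356 gives t ∈ [5, 17], which is 13 values.

13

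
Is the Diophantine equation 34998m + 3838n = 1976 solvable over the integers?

yes

gcd(34998, 3838) = 38  (34998 = 9·3838 + 456, 3838 = 8·456 + 190, 456 = 2·190 + 76, 190 = 2·76 + 38, 76 = 2·38).
38 divides 1976, so integer solutions exist.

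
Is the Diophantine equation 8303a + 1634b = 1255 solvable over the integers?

no

gcd(8303, 1634) = 19.
19 does not divide 1255 (remainder 1), so no integer solutions.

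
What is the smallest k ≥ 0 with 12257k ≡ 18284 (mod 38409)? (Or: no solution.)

3859

gcd(38409, 12257):
  38409 = 3·12257 + 1638
  12257 = 7·1638 + 791
  1638 = 2·791 + 56
  791 = 14·56 + 7
  56 = 8·7
so gcd(38409, 12257) = 7.
7 divides 18284, so solutions exist.
Back-substitute for Bézout coefficients:
  7 = 791 - 14·56
  ... = 12257·(680) + 38409·(-217)
So 12257·(680) ≡ 7 (mod 38409); multiply by 2612: k ≡ 1776160 (mod 5487).
Smallest nonnegative: k = 1776160 mod 5487 = 3859.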